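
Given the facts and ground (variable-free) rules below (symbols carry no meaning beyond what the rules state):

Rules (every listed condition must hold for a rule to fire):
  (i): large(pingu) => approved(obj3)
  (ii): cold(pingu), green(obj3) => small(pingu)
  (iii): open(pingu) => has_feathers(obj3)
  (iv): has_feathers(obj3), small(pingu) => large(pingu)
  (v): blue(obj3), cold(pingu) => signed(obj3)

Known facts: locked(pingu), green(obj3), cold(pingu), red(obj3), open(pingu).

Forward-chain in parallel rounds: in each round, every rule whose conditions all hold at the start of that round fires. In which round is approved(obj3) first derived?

3

Round 1 — (ii), (iii), derive small(pingu), has_feathers(obj3).
Round 2 — (iv), derive large(pingu).
Round 3 — (i), derive approved(obj3).
approved(obj3) first appears in round 3.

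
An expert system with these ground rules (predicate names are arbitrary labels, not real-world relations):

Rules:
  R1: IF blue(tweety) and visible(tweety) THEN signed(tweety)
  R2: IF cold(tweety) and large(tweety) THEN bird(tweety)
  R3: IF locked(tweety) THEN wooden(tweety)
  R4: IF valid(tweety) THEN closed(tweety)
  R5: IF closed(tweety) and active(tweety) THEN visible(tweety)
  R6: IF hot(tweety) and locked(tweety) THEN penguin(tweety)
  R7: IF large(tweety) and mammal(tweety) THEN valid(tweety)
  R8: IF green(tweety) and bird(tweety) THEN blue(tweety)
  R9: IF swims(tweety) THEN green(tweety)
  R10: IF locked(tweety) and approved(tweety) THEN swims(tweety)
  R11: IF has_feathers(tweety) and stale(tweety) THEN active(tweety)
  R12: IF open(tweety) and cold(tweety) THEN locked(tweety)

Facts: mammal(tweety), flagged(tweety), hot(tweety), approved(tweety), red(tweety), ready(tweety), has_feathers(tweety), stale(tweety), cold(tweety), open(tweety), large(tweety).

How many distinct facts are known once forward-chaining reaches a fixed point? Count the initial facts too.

23

[1] R2 [IF cold(tweety) and large(tweety) THEN bird(tweety)]; R7 [IF large(tweety) and mammal(tweety) THEN valid(tweety)]; R11 [IF has_feathers(tweety) and stale(tweety) THEN active(tweety)]; R12 [IF open(tweety) and cold(tweety) THEN locked(tweety)]. ⇒ new: bird(tweety), valid(tweety), active(tweety), locked(tweety).
[2] R3 [IF locked(tweety) THEN wooden(tweety)]; R4 [IF valid(tweety) THEN closed(tweety)]; R6 [IF hot(tweety) and locked(tweety) THEN penguin(tweety)]; R10 [IF locked(tweety) and approved(tweety) THEN swims(tweety)]. ⇒ new: wooden(tweety), closed(tweety), penguin(tweety), swims(tweety).
[3] R5 [IF closed(tweety) and active(tweety) THEN visible(tweety)]; R9 [IF swims(tweety) THEN green(tweety)]. ⇒ new: visible(tweety), green(tweety).
[4] R8 [IF green(tweety) and bird(tweety) THEN blue(tweety)]. ⇒ new: blue(tweety).
[5] R1 [IF blue(tweety) and visible(tweety) THEN signed(tweety)]. ⇒ new: signed(tweety).
Closure: {active(tweety), approved(tweety), bird(tweety), blue(tweety), closed(tweety), cold(tweety), flagged(tweety), green(tweety), has_feathers(tweety), hot(tweety), large(tweety), locked(tweety), mammal(tweety), open(tweety), penguin(tweety), ready(tweety), red(tweety), signed(tweety), stale(tweety), swims(tweety), valid(tweety), visible(tweety), wooden(tweety)} — 23 facts.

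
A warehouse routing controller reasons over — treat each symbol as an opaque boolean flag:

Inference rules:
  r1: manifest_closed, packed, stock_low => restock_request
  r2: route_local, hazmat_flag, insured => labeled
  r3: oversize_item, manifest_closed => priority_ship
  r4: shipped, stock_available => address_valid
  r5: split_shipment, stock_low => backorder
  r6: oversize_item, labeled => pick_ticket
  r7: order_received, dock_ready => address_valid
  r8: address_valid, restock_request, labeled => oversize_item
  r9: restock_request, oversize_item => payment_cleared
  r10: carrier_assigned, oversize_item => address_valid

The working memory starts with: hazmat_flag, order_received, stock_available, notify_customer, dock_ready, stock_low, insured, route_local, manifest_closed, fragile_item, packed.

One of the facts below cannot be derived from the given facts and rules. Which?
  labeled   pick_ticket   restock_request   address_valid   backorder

backorder

Round 1 — r1, r2, r7, derive restock_request, labeled, address_valid.
Round 2 — r8, derive oversize_item.
Round 3 — r3, r6, r9, derive priority_ship, pick_ticket, payment_cleared.
Derived: labeled (round 1), restock_request (round 1), address_valid (round 1), pick_ticket (round 3). backorder never appears in any round.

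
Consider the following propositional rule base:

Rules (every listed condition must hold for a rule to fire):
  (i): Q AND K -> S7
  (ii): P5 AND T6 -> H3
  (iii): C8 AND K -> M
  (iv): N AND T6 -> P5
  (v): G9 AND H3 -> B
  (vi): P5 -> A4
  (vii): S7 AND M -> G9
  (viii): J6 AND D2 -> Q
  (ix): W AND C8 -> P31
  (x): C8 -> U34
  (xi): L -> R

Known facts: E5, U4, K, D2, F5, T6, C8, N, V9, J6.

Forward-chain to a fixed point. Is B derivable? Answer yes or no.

yes

Round 1 — (iii), (iv), (viii), (x), derive M, P5, Q, U34.
Round 2 — (i), (ii), (vi), derive S7, H3, A4.
Round 3 — (vii), derive G9.
Round 4 — (v), derive B.
B appears in round 4, so it is derivable.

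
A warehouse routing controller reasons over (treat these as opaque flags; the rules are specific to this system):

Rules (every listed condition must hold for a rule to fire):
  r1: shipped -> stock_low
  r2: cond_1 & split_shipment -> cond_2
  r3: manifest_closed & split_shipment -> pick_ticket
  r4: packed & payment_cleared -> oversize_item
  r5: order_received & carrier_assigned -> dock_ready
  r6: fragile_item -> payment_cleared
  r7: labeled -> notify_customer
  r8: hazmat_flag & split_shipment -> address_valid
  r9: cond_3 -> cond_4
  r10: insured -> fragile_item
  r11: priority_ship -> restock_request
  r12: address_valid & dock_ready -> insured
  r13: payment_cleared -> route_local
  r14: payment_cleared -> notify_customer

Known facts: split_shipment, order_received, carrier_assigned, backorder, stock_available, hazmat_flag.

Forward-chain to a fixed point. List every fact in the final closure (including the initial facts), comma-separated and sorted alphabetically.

address_valid, backorder, carrier_assigned, dock_ready, fragile_item, hazmat_flag, insured, notify_customer, order_received, payment_cleared, route_local, split_shipment, stock_available

Round 1: r5 [order_received & carrier_assigned -> dock_ready]; r8 [hazmat_flag & split_shipment -> address_valid]. New: dock_ready, address_valid.
Round 2: r12 [address_valid & dock_ready -> insured]. New: insured.
Round 3: r10 [insured -> fragile_item]. New: fragile_item.
Round 4: r6 [fragile_item -> payment_cleared]. New: payment_cleared.
Round 5: r13 [payment_cleared -> route_local]; r14 [payment_cleared -> notify_customer]. New: route_local, notify_customer.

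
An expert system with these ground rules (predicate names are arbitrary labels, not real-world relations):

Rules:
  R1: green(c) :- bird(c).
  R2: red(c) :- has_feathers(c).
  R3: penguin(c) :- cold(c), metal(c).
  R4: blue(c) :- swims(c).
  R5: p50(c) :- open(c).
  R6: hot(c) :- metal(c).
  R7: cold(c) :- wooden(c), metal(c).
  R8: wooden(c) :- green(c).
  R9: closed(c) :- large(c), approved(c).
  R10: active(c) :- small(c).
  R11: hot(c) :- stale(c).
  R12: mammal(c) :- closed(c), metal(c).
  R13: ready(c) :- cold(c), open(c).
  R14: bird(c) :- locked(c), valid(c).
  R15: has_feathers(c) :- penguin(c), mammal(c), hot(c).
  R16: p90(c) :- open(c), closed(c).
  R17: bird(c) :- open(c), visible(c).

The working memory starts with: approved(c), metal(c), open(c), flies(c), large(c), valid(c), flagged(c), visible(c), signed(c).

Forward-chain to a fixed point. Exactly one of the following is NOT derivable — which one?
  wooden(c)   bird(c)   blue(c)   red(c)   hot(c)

blue(c)

Round 1 — R5, R6, R9, R17, derive p50(c), hot(c), closed(c), bird(c).
Round 2 — R1, R12, R16, derive green(c), mammal(c), p90(c).
Round 3 — R8, derive wooden(c).
Round 4 — R7, derive cold(c).
Round 5 — R3, R13, derive penguin(c), ready(c).
Round 6 — R15, derive has_feathers(c).
Round 7 — R2, derive red(c).
Derived: wooden(c) (round 3), red(c) (round 7), hot(c) (round 1), bird(c) (round 1). blue(c) never appears in any round.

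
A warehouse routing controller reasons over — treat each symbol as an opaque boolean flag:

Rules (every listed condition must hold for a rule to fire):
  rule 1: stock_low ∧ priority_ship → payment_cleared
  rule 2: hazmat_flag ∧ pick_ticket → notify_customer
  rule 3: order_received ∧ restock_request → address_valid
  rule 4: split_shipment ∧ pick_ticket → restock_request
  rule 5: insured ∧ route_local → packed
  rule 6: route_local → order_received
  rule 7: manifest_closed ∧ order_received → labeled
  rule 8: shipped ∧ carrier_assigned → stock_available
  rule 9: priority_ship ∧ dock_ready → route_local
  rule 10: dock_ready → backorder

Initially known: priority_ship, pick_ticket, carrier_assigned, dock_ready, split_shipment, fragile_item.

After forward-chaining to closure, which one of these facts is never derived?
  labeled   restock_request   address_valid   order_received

Round 1: rule 4 [split_shipment ∧ pick_ticket → restock_request]; rule 9 [priority_ship ∧ dock_ready → route_local]; rule 10 [dock_ready → backorder]. New: restock_request, route_local, backorder.
Round 2: rule 6 [route_local → order_received]. New: order_received.
Round 3: rule 3 [order_received ∧ restock_request → address_valid]. New: address_valid.
Derived: restock_request (round 1), address_valid (round 3), order_received (round 2). labeled never appears in any round.

labeled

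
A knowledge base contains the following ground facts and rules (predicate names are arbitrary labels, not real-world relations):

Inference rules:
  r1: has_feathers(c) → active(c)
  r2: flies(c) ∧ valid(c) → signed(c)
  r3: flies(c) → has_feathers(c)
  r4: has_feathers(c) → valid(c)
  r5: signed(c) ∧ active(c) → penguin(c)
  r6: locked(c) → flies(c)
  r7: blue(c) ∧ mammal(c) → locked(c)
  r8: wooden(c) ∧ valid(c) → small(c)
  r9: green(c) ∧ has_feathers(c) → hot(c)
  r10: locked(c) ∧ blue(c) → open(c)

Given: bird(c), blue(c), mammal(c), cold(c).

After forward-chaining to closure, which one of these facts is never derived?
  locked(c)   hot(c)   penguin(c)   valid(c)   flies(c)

Round 1: r7 [blue(c) ∧ mammal(c) → locked(c)]. Adds locked(c).
Round 2: r6 [locked(c) → flies(c)]; r10 [locked(c) ∧ blue(c) → open(c)]. Adds flies(c), open(c).
Round 3: r3 [flies(c) → has_feathers(c)]. Adds has_feathers(c).
Round 4: r1 [has_feathers(c) → active(c)]; r4 [has_feathers(c) → valid(c)]. Adds active(c), valid(c).
Round 5: r2 [flies(c) ∧ valid(c) → signed(c)]. Adds signed(c).
Round 6: r5 [signed(c) ∧ active(c) → penguin(c)]. Adds penguin(c).
Derived: penguin(c) (round 6), valid(c) (round 4), flies(c) (round 2), locked(c) (round 1). hot(c) never appears in any round.

hot(c)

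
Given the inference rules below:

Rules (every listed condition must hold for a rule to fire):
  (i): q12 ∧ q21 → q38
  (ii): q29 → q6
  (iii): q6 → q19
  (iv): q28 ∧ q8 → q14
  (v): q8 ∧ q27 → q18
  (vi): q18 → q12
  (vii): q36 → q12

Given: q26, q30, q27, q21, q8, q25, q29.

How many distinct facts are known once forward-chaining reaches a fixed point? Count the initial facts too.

Round 1: (ii) [q29 → q6]; (v) [q8 ∧ q27 → q18]. New: q6, q18.
Round 2: (iii) [q6 → q19]; (vi) [q18 → q12]. New: q19, q12.
Round 3: (i) [q12 ∧ q21 → q38]. New: q38.
Closure: {q12, q18, q19, q21, q25, q26, q27, q29, q30, q38, q6, q8} — 12 facts.

12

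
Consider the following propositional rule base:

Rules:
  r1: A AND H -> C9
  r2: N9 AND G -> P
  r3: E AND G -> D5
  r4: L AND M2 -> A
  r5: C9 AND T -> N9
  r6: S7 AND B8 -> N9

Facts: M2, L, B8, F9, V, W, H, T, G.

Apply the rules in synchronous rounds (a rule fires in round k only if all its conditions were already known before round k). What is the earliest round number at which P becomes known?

[1] r4 [L AND M2 -> A]. ⇒ new: A.
[2] r1 [A AND H -> C9]. ⇒ new: C9.
[3] r5 [C9 AND T -> N9]. ⇒ new: N9.
[4] r2 [N9 AND G -> P]. ⇒ new: P.
P first appears in round 4.

4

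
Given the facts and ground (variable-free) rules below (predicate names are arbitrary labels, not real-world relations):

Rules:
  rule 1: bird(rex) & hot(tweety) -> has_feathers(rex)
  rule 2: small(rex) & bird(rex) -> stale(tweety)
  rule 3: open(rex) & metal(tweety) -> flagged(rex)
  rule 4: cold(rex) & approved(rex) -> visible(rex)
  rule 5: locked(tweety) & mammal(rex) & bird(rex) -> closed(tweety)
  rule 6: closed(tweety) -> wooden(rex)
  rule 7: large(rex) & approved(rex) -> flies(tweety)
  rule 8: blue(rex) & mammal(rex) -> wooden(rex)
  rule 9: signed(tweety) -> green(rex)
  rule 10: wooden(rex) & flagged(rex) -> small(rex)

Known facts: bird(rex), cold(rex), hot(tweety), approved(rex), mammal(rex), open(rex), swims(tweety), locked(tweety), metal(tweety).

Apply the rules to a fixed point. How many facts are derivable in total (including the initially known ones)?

16

Round 1 — rule 1, rule 3, rule 4, rule 5, derive has_feathers(rex), flagged(rex), visible(rex), closed(tweety).
Round 2 — rule 6, derive wooden(rex).
Round 3 — rule 10, derive small(rex).
Round 4 — rule 2, derive stale(tweety).
Closure: {approved(rex), bird(rex), closed(tweety), cold(rex), flagged(rex), has_feathers(rex), hot(tweety), locked(tweety), mammal(rex), metal(tweety), open(rex), small(rex), stale(tweety), swims(tweety), visible(rex), wooden(rex)} — 16 facts.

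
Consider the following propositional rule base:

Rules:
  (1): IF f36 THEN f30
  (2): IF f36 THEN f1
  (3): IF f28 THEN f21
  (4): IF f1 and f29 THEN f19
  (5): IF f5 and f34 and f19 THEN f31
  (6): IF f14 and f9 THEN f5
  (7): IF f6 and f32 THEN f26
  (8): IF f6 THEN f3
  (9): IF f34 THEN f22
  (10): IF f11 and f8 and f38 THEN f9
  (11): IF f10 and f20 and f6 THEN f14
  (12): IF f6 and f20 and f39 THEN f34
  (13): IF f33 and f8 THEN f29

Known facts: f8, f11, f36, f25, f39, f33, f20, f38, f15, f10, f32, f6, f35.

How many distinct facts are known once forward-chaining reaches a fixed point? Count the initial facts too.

Round 1: (1) [IF f36 THEN f30]; (2) [IF f36 THEN f1]; (7) [IF f6 and f32 THEN f26]; (8) [IF f6 THEN f3]; (10) [IF f11 and f8 and f38 THEN f9]; (11) [IF f10 and f20 and f6 THEN f14]; (12) [IF f6 and f20 and f39 THEN f34]; (13) [IF f33 and f8 THEN f29]. Adds f30, f1, f26, f3, f9, f14, f34, f29.
Round 2: (4) [IF f1 and f29 THEN f19]; (6) [IF f14 and f9 THEN f5]; (9) [IF f34 THEN f22]. Adds f19, f5, f22.
Round 3: (5) [IF f5 and f34 and f19 THEN f31]. Adds f31.
Closure: {f1, f10, f11, f14, f15, f19, f20, f22, f25, f26, f29, f3, f30, f31, f32, f33, f34, f35, f36, f38, f39, f5, f6, f8, f9} — 25 facts.

25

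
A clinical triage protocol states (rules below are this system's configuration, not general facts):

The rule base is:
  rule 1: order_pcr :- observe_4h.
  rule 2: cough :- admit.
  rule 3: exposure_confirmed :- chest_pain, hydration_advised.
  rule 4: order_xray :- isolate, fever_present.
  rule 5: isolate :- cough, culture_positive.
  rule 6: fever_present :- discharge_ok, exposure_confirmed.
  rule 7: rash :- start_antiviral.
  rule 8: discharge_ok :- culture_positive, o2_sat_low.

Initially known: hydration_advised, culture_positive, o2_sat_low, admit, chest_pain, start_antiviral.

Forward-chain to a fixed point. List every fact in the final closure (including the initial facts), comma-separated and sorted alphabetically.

admit, chest_pain, cough, culture_positive, discharge_ok, exposure_confirmed, fever_present, hydration_advised, isolate, o2_sat_low, order_xray, rash, start_antiviral

[1] rule 2 [cough :- admit.]; rule 3 [exposure_confirmed :- chest_pain, hydration_advised.]; rule 7 [rash :- start_antiviral.]; rule 8 [discharge_ok :- culture_positive, o2_sat_low.]. ⇒ new: cough, exposure_confirmed, rash, discharge_ok.
[2] rule 5 [isolate :- cough, culture_positive.]; rule 6 [fever_present :- discharge_ok, exposure_confirmed.]. ⇒ new: isolate, fever_present.
[3] rule 4 [order_xray :- isolate, fever_present.]. ⇒ new: order_xray.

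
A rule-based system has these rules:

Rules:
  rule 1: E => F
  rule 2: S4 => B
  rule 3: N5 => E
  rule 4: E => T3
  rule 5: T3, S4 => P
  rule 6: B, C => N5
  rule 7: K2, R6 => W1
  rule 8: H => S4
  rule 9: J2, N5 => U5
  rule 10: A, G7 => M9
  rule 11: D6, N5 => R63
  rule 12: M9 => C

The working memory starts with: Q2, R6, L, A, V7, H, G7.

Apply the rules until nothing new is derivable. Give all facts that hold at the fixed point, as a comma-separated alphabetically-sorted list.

[1] rule 8 [H => S4]; rule 10 [A, G7 => M9]. ⇒ new: S4, M9.
[2] rule 2 [S4 => B]; rule 12 [M9 => C]. ⇒ new: B, C.
[3] rule 6 [B, C => N5]. ⇒ new: N5.
[4] rule 3 [N5 => E]. ⇒ new: E.
[5] rule 1 [E => F]; rule 4 [E => T3]. ⇒ new: F, T3.
[6] rule 5 [T3, S4 => P]. ⇒ new: P.

A, B, C, E, F, G7, H, L, M9, N5, P, Q2, R6, S4, T3, V7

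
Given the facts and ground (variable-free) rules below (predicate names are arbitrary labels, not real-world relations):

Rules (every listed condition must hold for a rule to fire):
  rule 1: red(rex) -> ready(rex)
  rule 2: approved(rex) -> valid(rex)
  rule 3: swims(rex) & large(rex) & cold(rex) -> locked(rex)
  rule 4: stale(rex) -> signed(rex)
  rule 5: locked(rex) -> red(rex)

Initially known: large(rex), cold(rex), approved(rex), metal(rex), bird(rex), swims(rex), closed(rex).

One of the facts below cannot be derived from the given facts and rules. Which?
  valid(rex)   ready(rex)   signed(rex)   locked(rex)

signed(rex)

Round 1: rule 2 [approved(rex) -> valid(rex)]; rule 3 [swims(rex) & large(rex) & cold(rex) -> locked(rex)]. Adds valid(rex), locked(rex).
Round 2: rule 5 [locked(rex) -> red(rex)]. Adds red(rex).
Round 3: rule 1 [red(rex) -> ready(rex)]. Adds ready(rex).
Derived: ready(rex) (round 3), valid(rex) (round 1), locked(rex) (round 1). signed(rex) never appears in any round.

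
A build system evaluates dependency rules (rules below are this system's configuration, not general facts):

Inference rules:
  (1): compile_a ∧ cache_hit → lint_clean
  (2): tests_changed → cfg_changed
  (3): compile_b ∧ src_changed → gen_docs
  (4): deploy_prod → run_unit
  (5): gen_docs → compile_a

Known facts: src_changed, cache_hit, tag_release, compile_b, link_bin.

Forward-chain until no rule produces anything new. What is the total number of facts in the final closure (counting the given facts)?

Round 1 fires (3), giving gen_docs.
Round 2 fires (5), giving compile_a.
Round 3 fires (1), giving lint_clean.
Closure: {cache_hit, compile_a, compile_b, gen_docs, link_bin, lint_clean, src_changed, tag_release} — 8 facts.

8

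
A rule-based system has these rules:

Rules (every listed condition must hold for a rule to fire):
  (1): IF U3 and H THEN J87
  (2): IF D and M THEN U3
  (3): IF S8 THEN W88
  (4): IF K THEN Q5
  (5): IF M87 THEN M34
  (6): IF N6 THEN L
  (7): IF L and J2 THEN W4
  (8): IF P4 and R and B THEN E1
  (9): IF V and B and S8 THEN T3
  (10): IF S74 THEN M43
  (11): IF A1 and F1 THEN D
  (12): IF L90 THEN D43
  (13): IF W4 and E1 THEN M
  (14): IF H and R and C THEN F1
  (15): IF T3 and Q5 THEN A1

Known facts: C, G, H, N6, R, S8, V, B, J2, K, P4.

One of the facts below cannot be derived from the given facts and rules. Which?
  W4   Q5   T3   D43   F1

D43

Round 1: (3) [IF S8 THEN W88]; (4) [IF K THEN Q5]; (6) [IF N6 THEN L]; (8) [IF P4 and R and B THEN E1]; (9) [IF V and B and S8 THEN T3]; (14) [IF H and R and C THEN F1]. Adds W88, Q5, L, E1, T3, F1.
Round 2: (7) [IF L and J2 THEN W4]; (15) [IF T3 and Q5 THEN A1]. Adds W4, A1.
Round 3: (11) [IF A1 and F1 THEN D]; (13) [IF W4 and E1 THEN M]. Adds D, M.
Round 4: (2) [IF D and M THEN U3]. Adds U3.
Round 5: (1) [IF U3 and H THEN J87]. Adds J87.
Derived: Q5 (round 1), F1 (round 1), W4 (round 2), T3 (round 1). D43 never appears in any round.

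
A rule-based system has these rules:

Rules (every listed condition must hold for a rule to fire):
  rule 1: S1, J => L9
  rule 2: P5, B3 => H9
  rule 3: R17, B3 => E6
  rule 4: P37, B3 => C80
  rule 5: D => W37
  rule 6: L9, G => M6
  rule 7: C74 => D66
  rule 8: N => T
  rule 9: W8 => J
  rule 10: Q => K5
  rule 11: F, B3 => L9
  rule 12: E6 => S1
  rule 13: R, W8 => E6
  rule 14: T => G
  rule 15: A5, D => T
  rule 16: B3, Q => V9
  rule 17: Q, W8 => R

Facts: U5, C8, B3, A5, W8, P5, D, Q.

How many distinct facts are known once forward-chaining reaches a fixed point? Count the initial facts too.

Round 1: rule 2 [P5, B3 => H9]; rule 5 [D => W37]; rule 9 [W8 => J]; rule 10 [Q => K5]; rule 15 [A5, D => T]; rule 16 [B3, Q => V9]; rule 17 [Q, W8 => R]. New: H9, W37, J, K5, T, V9, R.
Round 2: rule 13 [R, W8 => E6]; rule 14 [T => G]. New: E6, G.
Round 3: rule 12 [E6 => S1]. New: S1.
Round 4: rule 1 [S1, J => L9]. New: L9.
Round 5: rule 6 [L9, G => M6]. New: M6.
Closure: {A5, B3, C8, D, E6, G, H9, J, K5, L9, M6, P5, Q, R, S1, T, U5, V9, W37, W8} — 20 facts.

20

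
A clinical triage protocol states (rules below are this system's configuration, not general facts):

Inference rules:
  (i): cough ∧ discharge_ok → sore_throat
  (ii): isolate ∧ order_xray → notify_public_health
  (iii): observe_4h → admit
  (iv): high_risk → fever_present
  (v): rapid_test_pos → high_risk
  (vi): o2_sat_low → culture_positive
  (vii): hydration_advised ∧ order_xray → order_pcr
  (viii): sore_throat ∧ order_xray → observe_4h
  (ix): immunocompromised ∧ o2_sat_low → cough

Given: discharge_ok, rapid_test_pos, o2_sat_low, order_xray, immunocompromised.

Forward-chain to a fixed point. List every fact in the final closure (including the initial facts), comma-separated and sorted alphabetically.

[1] (v) [rapid_test_pos → high_risk]; (vi) [o2_sat_low → culture_positive]; (ix) [immunocompromised ∧ o2_sat_low → cough]. ⇒ new: high_risk, culture_positive, cough.
[2] (i) [cough ∧ discharge_ok → sore_throat]; (iv) [high_risk → fever_present]. ⇒ new: sore_throat, fever_present.
[3] (viii) [sore_throat ∧ order_xray → observe_4h]. ⇒ new: observe_4h.
[4] (iii) [observe_4h → admit]. ⇒ new: admit.

admit, cough, culture_positive, discharge_ok, fever_present, high_risk, immunocompromised, o2_sat_low, observe_4h, order_xray, rapid_test_pos, sore_throat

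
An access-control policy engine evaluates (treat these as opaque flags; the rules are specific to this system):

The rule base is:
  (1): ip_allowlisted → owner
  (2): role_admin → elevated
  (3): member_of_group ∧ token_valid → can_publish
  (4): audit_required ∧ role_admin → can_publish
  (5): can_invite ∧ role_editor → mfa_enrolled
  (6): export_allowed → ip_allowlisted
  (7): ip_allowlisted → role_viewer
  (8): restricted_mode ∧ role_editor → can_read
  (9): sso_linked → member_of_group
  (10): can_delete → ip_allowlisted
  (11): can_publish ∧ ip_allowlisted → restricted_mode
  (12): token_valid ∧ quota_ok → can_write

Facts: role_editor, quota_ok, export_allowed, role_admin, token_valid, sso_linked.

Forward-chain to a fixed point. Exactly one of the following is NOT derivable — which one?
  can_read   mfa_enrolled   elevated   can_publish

mfa_enrolled

Round 1 fires (2), (6), (9), (12), giving elevated, ip_allowlisted, member_of_group, can_write.
Round 2 fires (1), (3), (7), giving owner, can_publish, role_viewer.
Round 3 fires (11), giving restricted_mode.
Round 4 fires (8), giving can_read.
Derived: elevated (round 1), can_read (round 4), can_publish (round 2). mfa_enrolled never appears in any round.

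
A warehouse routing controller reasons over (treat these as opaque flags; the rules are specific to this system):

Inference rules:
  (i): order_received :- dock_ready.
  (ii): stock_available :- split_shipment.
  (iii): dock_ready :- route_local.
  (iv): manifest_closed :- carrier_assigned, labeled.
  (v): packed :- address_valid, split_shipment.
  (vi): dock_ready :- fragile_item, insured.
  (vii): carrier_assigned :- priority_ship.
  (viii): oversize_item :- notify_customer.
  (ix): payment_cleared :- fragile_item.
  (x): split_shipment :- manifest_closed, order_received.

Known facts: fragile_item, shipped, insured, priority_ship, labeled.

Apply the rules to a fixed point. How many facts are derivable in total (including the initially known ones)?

12

[1] (vi) [dock_ready :- fragile_item, insured.]; (vii) [carrier_assigned :- priority_ship.]; (ix) [payment_cleared :- fragile_item.]. ⇒ new: dock_ready, carrier_assigned, payment_cleared.
[2] (i) [order_received :- dock_ready.]; (iv) [manifest_closed :- carrier_assigned, labeled.]. ⇒ new: order_received, manifest_closed.
[3] (x) [split_shipment :- manifest_closed, order_received.]. ⇒ new: split_shipment.
[4] (ii) [stock_available :- split_shipment.]. ⇒ new: stock_available.
Closure: {carrier_assigned, dock_ready, fragile_item, insured, labeled, manifest_closed, order_received, payment_cleared, priority_ship, shipped, split_shipment, stock_available} — 12 facts.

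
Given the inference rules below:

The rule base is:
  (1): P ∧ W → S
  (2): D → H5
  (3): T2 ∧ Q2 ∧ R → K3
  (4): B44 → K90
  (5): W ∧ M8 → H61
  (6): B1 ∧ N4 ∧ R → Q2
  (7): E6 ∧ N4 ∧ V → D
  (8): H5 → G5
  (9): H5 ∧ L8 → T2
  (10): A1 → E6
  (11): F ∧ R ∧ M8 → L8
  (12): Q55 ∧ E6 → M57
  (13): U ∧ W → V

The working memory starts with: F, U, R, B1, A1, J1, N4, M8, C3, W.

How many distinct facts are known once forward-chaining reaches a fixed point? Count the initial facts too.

Round 1 — (5), (6), (10), (11), (13), derive H61, Q2, E6, L8, V.
Round 2 — (7), derive D.
Round 3 — (2), derive H5.
Round 4 — (8), (9), derive G5, T2.
Round 5 — (3), derive K3.
Closure: {A1, B1, C3, D, E6, F, G5, H5, H61, J1, K3, L8, M8, N4, Q2, R, T2, U, V, W} — 20 facts.

20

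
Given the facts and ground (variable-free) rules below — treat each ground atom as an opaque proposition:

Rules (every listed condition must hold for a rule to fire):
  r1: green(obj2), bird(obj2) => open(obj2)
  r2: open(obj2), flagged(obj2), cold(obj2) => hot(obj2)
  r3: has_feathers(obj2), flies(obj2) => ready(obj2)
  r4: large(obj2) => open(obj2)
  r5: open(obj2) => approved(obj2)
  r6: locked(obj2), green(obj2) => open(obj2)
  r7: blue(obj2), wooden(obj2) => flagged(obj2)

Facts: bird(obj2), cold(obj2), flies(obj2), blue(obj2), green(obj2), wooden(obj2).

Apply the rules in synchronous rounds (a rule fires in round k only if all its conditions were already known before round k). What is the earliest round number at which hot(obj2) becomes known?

2

Round 1 — r1, r7, derive open(obj2), flagged(obj2).
Round 2 — r2, r5, derive hot(obj2), approved(obj2).
hot(obj2) first appears in round 2.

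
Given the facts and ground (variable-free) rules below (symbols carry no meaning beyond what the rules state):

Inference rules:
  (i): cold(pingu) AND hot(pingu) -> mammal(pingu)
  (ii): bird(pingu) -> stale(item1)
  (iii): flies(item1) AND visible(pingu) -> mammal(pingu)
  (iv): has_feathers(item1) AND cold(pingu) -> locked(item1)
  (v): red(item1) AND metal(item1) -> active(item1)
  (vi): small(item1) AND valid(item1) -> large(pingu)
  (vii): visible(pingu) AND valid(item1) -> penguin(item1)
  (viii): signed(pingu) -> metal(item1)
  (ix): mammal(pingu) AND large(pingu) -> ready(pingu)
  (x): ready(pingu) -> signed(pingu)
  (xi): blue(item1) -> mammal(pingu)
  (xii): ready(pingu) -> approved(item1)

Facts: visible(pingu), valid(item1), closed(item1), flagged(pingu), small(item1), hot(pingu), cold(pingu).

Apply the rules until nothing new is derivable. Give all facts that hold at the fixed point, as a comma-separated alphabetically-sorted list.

[1] (i) [cold(pingu) AND hot(pingu) -> mammal(pingu)]; (vi) [small(item1) AND valid(item1) -> large(pingu)]; (vii) [visible(pingu) AND valid(item1) -> penguin(item1)]. ⇒ new: mammal(pingu), large(pingu), penguin(item1).
[2] (ix) [mammal(pingu) AND large(pingu) -> ready(pingu)]. ⇒ new: ready(pingu).
[3] (x) [ready(pingu) -> signed(pingu)]; (xii) [ready(pingu) -> approved(item1)]. ⇒ new: signed(pingu), approved(item1).
[4] (viii) [signed(pingu) -> metal(item1)]. ⇒ new: metal(item1).

approved(item1), closed(item1), cold(pingu), flagged(pingu), hot(pingu), large(pingu), mammal(pingu), metal(item1), penguin(item1), ready(pingu), signed(pingu), small(item1), valid(item1), visible(pingu)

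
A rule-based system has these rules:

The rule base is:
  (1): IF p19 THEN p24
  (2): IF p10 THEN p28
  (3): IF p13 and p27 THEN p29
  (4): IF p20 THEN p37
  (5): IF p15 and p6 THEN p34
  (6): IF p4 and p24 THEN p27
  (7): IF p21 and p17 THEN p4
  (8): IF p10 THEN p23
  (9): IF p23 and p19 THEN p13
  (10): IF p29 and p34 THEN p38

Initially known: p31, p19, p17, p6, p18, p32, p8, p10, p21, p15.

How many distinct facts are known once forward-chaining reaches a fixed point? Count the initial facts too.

19

Round 1 fires (1), (2), (5), (7), (8), giving p24, p28, p34, p4, p23.
Round 2 fires (6), (9), giving p27, p13.
Round 3 fires (3), giving p29.
Round 4 fires (10), giving p38.
Closure: {p10, p13, p15, p17, p18, p19, p21, p23, p24, p27, p28, p29, p31, p32, p34, p38, p4, p6, p8} — 19 facts.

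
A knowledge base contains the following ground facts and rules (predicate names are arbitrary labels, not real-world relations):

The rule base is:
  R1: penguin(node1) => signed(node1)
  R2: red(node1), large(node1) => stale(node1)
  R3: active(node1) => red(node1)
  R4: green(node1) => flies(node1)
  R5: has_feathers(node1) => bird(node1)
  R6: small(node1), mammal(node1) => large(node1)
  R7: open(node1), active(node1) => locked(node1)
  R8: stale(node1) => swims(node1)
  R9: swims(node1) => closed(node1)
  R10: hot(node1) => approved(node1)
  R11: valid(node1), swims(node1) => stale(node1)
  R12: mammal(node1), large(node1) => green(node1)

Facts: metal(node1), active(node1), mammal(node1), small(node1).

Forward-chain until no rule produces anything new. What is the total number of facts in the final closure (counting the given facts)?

Round 1 fires R3, R6, giving red(node1), large(node1).
Round 2 fires R2, R12, giving stale(node1), green(node1).
Round 3 fires R4, R8, giving flies(node1), swims(node1).
Round 4 fires R9, giving closed(node1).
Closure: {active(node1), closed(node1), flies(node1), green(node1), large(node1), mammal(node1), metal(node1), red(node1), small(node1), stale(node1), swims(node1)} — 11 facts.

11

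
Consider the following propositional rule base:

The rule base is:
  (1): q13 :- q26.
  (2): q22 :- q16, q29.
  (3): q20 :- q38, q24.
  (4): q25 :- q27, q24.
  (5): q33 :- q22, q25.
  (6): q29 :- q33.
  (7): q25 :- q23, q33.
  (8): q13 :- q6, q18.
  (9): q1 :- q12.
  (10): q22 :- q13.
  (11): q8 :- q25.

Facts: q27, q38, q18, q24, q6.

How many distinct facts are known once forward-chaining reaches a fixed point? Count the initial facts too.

12

Round 1: (3) [q20 :- q38, q24.]; (4) [q25 :- q27, q24.]; (8) [q13 :- q6, q18.]. Adds q20, q25, q13.
Round 2: (10) [q22 :- q13.]; (11) [q8 :- q25.]. Adds q22, q8.
Round 3: (5) [q33 :- q22, q25.]. Adds q33.
Round 4: (6) [q29 :- q33.]. Adds q29.
Closure: {q13, q18, q20, q22, q24, q25, q27, q29, q33, q38, q6, q8} — 12 facts.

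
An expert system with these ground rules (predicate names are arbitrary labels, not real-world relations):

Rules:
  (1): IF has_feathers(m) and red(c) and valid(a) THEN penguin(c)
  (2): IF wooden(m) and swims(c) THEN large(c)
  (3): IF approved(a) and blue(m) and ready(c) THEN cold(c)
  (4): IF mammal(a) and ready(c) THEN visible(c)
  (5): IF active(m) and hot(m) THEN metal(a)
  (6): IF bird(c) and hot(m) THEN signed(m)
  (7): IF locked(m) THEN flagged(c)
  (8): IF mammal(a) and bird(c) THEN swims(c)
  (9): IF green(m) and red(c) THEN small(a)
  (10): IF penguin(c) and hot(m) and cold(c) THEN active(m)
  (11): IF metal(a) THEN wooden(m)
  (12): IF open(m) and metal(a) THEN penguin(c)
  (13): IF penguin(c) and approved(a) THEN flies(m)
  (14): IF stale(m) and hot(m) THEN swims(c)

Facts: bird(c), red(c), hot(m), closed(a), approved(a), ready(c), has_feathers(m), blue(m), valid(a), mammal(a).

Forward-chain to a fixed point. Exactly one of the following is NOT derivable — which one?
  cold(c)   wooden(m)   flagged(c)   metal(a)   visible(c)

Round 1: (1) [IF has_feathers(m) and red(c) and valid(a) THEN penguin(c)]; (3) [IF approved(a) and blue(m) and ready(c) THEN cold(c)]; (4) [IF mammal(a) and ready(c) THEN visible(c)]; (6) [IF bird(c) and hot(m) THEN signed(m)]; (8) [IF mammal(a) and bird(c) THEN swims(c)]. Adds penguin(c), cold(c), visible(c), signed(m), swims(c).
Round 2: (10) [IF penguin(c) and hot(m) and cold(c) THEN active(m)]; (13) [IF penguin(c) and approved(a) THEN flies(m)]. Adds active(m), flies(m).
Round 3: (5) [IF active(m) and hot(m) THEN metal(a)]. Adds metal(a).
Round 4: (11) [IF metal(a) THEN wooden(m)]. Adds wooden(m).
Round 5: (2) [IF wooden(m) and swims(c) THEN large(c)]. Adds large(c).
Derived: metal(a) (round 3), cold(c) (round 1), visible(c) (round 1), wooden(m) (round 4). flagged(c) never appears in any round.

flagged(c)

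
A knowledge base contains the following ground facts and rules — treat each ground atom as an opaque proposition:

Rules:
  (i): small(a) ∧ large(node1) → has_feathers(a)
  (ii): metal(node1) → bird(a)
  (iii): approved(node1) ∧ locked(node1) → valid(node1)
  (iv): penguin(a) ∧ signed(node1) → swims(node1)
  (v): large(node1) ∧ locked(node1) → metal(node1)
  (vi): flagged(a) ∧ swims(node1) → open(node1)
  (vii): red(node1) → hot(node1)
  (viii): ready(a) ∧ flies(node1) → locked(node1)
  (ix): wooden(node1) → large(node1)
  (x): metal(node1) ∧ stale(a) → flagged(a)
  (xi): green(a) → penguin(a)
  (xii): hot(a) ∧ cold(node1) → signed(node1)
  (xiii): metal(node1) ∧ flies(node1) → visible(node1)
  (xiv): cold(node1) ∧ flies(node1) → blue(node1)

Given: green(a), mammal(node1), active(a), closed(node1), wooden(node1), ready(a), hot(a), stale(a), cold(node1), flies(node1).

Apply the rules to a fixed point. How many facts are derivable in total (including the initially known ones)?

21

Round 1 — (viii), (ix), (xi), (xii), (xiv), derive locked(node1), large(node1), penguin(a), signed(node1), blue(node1).
Round 2 — (iv), (v), derive swims(node1), metal(node1).
Round 3 — (ii), (x), (xiii), derive bird(a), flagged(a), visible(node1).
Round 4 — (vi), derive open(node1).
Closure: {active(a), bird(a), blue(node1), closed(node1), cold(node1), flagged(a), flies(node1), green(a), hot(a), large(node1), locked(node1), mammal(node1), metal(node1), open(node1), penguin(a), ready(a), signed(node1), stale(a), swims(node1), visible(node1), wooden(node1)} — 21 facts.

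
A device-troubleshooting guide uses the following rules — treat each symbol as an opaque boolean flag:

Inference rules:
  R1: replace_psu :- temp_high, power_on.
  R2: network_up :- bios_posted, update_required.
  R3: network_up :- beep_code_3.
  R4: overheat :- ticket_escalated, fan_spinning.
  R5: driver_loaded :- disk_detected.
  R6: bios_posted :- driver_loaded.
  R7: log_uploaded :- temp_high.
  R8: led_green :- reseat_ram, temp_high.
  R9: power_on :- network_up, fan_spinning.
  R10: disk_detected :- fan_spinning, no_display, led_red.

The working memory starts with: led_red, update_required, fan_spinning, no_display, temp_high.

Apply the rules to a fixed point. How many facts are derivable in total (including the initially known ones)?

12

[1] R7 [log_uploaded :- temp_high.]; R10 [disk_detected :- fan_spinning, no_display, led_red.]. ⇒ new: log_uploaded, disk_detected.
[2] R5 [driver_loaded :- disk_detected.]. ⇒ new: driver_loaded.
[3] R6 [bios_posted :- driver_loaded.]. ⇒ new: bios_posted.
[4] R2 [network_up :- bios_posted, update_required.]. ⇒ new: network_up.
[5] R9 [power_on :- network_up, fan_spinning.]. ⇒ new: power_on.
[6] R1 [replace_psu :- temp_high, power_on.]. ⇒ new: replace_psu.
Closure: {bios_posted, disk_detected, driver_loaded, fan_spinning, led_red, log_uploaded, network_up, no_display, power_on, replace_psu, temp_high, update_required} — 12 facts.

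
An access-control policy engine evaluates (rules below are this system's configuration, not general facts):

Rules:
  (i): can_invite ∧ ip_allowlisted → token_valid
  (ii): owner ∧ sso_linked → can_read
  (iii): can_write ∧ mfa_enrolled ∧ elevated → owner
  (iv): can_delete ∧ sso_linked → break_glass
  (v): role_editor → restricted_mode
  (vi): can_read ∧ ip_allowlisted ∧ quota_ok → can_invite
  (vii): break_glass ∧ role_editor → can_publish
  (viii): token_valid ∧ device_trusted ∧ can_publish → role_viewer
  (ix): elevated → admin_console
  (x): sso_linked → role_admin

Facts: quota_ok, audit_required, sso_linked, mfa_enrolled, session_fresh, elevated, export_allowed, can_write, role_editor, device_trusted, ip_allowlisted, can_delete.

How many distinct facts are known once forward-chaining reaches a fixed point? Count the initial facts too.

Round 1: (iii) [can_write ∧ mfa_enrolled ∧ elevated → owner]; (iv) [can_delete ∧ sso_linked → break_glass]; (v) [role_editor → restricted_mode]; (ix) [elevated → admin_console]; (x) [sso_linked → role_admin]. New: owner, break_glass, restricted_mode, admin_console, role_admin.
Round 2: (ii) [owner ∧ sso_linked → can_read]; (vii) [break_glass ∧ role_editor → can_publish]. New: can_read, can_publish.
Round 3: (vi) [can_read ∧ ip_allowlisted ∧ quota_ok → can_invite]. New: can_invite.
Round 4: (i) [can_invite ∧ ip_allowlisted → token_valid]. New: token_valid.
Round 5: (viii) [token_valid ∧ device_trusted ∧ can_publish → role_viewer]. New: role_viewer.
Closure: {admin_console, audit_required, break_glass, can_delete, can_invite, can_publish, can_read, can_write, device_trusted, elevated, export_allowed, ip_allowlisted, mfa_enrolled, owner, quota_ok, restricted_mode, role_admin, role_editor, role_viewer, session_fresh, sso_linked, token_valid} — 22 facts.

22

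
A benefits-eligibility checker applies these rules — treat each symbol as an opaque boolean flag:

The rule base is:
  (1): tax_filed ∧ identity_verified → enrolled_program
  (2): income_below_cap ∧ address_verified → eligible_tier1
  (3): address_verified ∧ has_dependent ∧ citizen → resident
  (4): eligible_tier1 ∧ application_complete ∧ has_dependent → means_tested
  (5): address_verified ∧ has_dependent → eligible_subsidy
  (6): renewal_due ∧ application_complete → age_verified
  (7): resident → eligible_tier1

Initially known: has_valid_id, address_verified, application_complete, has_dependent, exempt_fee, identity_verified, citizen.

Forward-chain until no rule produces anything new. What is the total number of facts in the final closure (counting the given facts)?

11

Round 1 — (3), (5), derive resident, eligible_subsidy.
Round 2 — (7), derive eligible_tier1.
Round 3 — (4), derive means_tested.
Closure: {address_verified, application_complete, citizen, eligible_subsidy, eligible_tier1, exempt_fee, has_dependent, has_valid_id, identity_verified, means_tested, resident} — 11 facts.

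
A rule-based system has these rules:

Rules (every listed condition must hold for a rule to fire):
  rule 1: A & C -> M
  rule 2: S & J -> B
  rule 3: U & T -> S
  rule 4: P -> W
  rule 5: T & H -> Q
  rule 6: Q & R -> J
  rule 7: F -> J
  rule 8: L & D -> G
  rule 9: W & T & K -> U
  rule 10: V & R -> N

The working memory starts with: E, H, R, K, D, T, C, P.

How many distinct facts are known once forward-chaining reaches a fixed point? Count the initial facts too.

Round 1 fires rule 4, rule 5, giving W, Q.
Round 2 fires rule 6, rule 9, giving J, U.
Round 3 fires rule 3, giving S.
Round 4 fires rule 2, giving B.
Closure: {B, C, D, E, H, J, K, P, Q, R, S, T, U, W} — 14 facts.

14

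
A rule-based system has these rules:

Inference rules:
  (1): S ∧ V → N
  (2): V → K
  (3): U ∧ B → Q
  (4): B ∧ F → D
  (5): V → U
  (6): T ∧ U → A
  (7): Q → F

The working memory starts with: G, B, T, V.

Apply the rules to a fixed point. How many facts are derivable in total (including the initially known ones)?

Round 1 — (2), (5), derive K, U.
Round 2 — (3), (6), derive Q, A.
Round 3 — (7), derive F.
Round 4 — (4), derive D.
Closure: {A, B, D, F, G, K, Q, T, U, V} — 10 facts.

10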